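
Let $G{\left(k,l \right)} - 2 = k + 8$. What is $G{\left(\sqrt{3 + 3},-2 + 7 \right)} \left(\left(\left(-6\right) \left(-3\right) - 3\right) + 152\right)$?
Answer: $1670 + 167 \sqrt{6} \approx 2079.1$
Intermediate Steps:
$G{\left(k,l \right)} = 10 + k$ ($G{\left(k,l \right)} = 2 + \left(k + 8\right) = 2 + \left(8 + k\right) = 10 + k$)
$G{\left(\sqrt{3 + 3},-2 + 7 \right)} \left(\left(\left(-6\right) \left(-3\right) - 3\right) + 152\right) = \left(10 + \sqrt{3 + 3}\right) \left(\left(\left(-6\right) \left(-3\right) - 3\right) + 152\right) = \left(10 + \sqrt{6}\right) \left(\left(18 - 3\right) + 152\right) = \left(10 + \sqrt{6}\right) \left(15 + 152\right) = \left(10 + \sqrt{6}\right) 167 = 1670 + 167 \sqrt{6}$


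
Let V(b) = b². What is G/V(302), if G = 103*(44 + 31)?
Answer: 7725/91204 ≈ 0.084700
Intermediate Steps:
G = 7725 (G = 103*75 = 7725)
G/V(302) = 7725/(302²) = 7725/91204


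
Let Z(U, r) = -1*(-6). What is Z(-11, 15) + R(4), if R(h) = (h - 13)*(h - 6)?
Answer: 24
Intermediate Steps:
Z(U, r) = 6
R(h) = (-13 + h)*(-6 + h)
Z(-11, 15) + R(4) = 6 + (78 + 4² - 19*4) = 6 + (78 + 16 - 76) = 6 + 18 = 24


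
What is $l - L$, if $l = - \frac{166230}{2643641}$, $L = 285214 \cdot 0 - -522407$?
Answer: $- \frac{1381056730117}{2643641} \approx -5.2241 \cdot 10^{5}$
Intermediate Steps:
$L = 522407$ ($L = 0 + 522407 = 522407$)
$l = - \frac{166230}{2643641}$ ($l = \left(-166230\right) \frac{1}{2643641} = - \frac{166230}{2643641} \approx -0.062879$)
$l - L = - \frac{166230}{2643641} - 522407 = - \frac{1381056730117}{2643641}$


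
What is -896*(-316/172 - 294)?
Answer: 11398016/43 ≈ 2.6507e+5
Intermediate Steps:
-896*(-316/172 - 294) = -896*(-316*1/172 - 294) = -896*(-79/43 - 294) = -896*(-12721/43) = 11398016/43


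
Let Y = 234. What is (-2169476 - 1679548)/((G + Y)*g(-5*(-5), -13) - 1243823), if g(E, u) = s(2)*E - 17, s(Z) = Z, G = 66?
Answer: 3849024/1233923 ≈ 3.1193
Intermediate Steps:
g(E, u) = -17 + 2*E (g(E, u) = 2*E - 17 = -17 + 2*E)
(-2169476 - 1679548)/((G + Y)*g(-5*(-5), -13) - 1243823) = (-2169476 - 1679548)/((66 + 234)*(-17 + 2*(-5*(-5))) - 1243823) = -3849024/(300*(-17 + 2*25) - 1243823) = -3849024/(300*(-17 + 50) - 1243823) = -3849024/(300*33 - 1243823) = -3849024/(9900 - 1243823) = -3849024/(-1233923) = -3849024*(-1/1233923) = 3849024/1233923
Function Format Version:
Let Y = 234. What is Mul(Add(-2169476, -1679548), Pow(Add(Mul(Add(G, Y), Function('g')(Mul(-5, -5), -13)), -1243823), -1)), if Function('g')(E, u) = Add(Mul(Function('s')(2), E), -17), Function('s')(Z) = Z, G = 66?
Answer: Rational(3849024, 1233923) ≈ 3.1193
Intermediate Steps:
Function('g')(E, u) = Add(-17, Mul(2, E)) (Function('g')(E, u) = Add(Mul(2, E), -17) = Add(-17, Mul(2, E)))
Mul(Add(-2169476, -1679548), Pow(Add(Mul(Add(G, Y), Function('g')(Mul(-5, -5), -13)), -1243823), -1)) = Mul(Add(-2169476, -1679548), Pow(Add(Mul(Add(66, 234), Add(-17, Mul(2, Mul(-5, -5)))), -1243823), -1)) = Mul(-3849024, Pow(Add(Mul(300, Add(-17, Mul(2, 25))), -1243823), -1)) = Mul(-3849024, Pow(Add(Mul(300, Add(-17, 50)), -1243823), -1)) = Mul(-3849024, Pow(Add(Mul(300, 33), -1243823), -1)) = Mul(-3849024, Pow(Add(9900, -1243823), -1)) = Mul(-3849024, Pow(-1233923, -1)) = Mul(-3849024, Rational(-1, 1233923)) = Rational(3849024, 1233923)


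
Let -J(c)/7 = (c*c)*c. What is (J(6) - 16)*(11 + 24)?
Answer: -53480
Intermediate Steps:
J(c) = -7*c³ (J(c) = -7*c*c*c = -7*c²*c = -7*c³)
(J(6) - 16)*(11 + 24) = (-7*6³ - 16)*(11 + 24) = (-7*216 - 16)*35 = (-1512 - 16)*35 = -1528*35 = -53480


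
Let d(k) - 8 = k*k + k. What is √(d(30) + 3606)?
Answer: 8*√71 ≈ 67.409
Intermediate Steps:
d(k) = 8 + k + k² (d(k) = 8 + (k*k + k) = 8 + (k² + k) = 8 + (k + k²) = 8 + k + k²)
√(d(30) + 3606) = √((8 + 30 + 30²) + 3606) = √((8 + 30 + 900) + 3606) = √(938 + 3606) = √4544 = 8*√71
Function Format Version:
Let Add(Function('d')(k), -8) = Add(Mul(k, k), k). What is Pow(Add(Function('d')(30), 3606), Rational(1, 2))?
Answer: Mul(8, Pow(71, Rational(1, 2))) ≈ 67.409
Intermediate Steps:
Function('d')(k) = Add(8, k, Pow(k, 2)) (Function('d')(k) = Add(8, Add(Mul(k, k), k)) = Add(8, Add(Pow(k, 2), k)) = Add(8, Add(k, Pow(k, 2))) = Add(8, k, Pow(k, 2)))
Pow(Add(Function('d')(30), 3606), Rational(1, 2)) = Pow(Add(Add(8, 30, Pow(30, 2)), 3606), Rational(1, 2)) = Pow(Add(Add(8, 30, 900), 3606), Rational(1, 2)) = Pow(Add(938, 3606), Rational(1, 2)) = Pow(4544, Rational(1, 2)) = Mul(8, Pow(71, Rational(1, 2)))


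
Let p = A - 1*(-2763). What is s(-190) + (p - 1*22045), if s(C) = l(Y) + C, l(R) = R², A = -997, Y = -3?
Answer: -20460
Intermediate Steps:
p = 1766 (p = -997 - 1*(-2763) = -997 + 2763 = 1766)
s(C) = 9 + C (s(C) = (-3)² + C = 9 + C)
s(-190) + (p - 1*22045) = (9 - 190) + (1766 - 1*22045) = -181 + (1766 - 22045) = -181 - 20279 = -20460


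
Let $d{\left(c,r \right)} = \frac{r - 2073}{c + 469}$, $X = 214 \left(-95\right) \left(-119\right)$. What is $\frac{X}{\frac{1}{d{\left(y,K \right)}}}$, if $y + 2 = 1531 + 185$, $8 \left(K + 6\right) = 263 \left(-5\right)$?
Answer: $- \frac{21709319345}{8732} \approx -2.4862 \cdot 10^{6}$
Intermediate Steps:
$K = - \frac{1363}{8}$ ($K = -6 + \frac{263 \left(-5\right)}{8} = -6 + \frac{1}{8} \left(-1315\right) = -6 - \frac{1315}{8} = - \frac{1363}{8} \approx -170.38$)
$X = 2419270$ ($X = \left(-20330\right) \left(-119\right) = 2419270$)
$y = 1714$ ($y = -2 + \left(1531 + 185\right) = -2 + 1716 = 1714$)
$d{\left(c,r \right)} = \frac{-2073 + r}{469 + c}$
$\frac{X}{\frac{1}{d{\left(y,K \right)}}} = \frac{2419270}{\frac{1}{\frac{1}{469 + 1714} \left(-2073 - \frac{1363}{8}\right)}} = \frac{2419270}{\frac{1}{\frac{1}{2183} \left(- \frac{17947}{8}\right)}} = \frac{2419270}{\frac{1}{- \frac{17947}{17464}}} = \frac{2419270}{- \frac{17464}{17947}} = 2419270 \left(- \frac{17947}{17464}\right) = - \frac{21709319345}{8732}$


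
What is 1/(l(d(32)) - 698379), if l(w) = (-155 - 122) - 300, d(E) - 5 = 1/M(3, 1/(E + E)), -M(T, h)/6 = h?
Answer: -1/698956 ≈ -1.4307e-6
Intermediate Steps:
M(T, h) = -6*h
d(E) = 5 - E/3 (d(E) = 5 + 1/(-6/(E + E)) = 5 + 1/(-6*1/(2*E)) = 5 + 1/(-3/E) = 5 - E/3)
l(w) = -577 (l(w) = -277 - 300 = -577)
1/(l(d(32)) - 698379) = 1/(-577 - 698379) = 1/(-698956) = -1/698956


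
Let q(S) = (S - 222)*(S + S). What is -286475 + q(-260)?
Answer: -35835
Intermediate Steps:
q(S) = 2*S*(-222 + S) (q(S) = (-222 + S)*(2*S) = 2*S*(-222 + S))
-286475 + q(-260) = -286475 + 2*(-260)*(-222 - 260) = -286475 + 2*(-260)*(-482) = -286475 + 250640 = -35835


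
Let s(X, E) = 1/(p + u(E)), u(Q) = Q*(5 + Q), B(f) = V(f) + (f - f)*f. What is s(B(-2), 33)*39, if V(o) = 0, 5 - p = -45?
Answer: 39/1304 ≈ 0.029908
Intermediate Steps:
p = 50 (p = 5 - 1*(-45) = 5 + 45 = 50)
B(f) = 0 (B(f) = 0 + (f - f)*f = 0 + 0*f = 0 + 0 = 0)
s(X, E) = 1/(50 + E*(5 + E))
s(B(-2), 33)*39 = 39/(50 + 33*(5 + 33)) = 39/(50 + 33*38) = 39/(50 + 1254) = 39/1304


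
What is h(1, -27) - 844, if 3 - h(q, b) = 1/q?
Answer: -842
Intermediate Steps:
h(q, b) = 3 - 1/q
h(1, -27) - 844 = (3 - 1/1) - 844 = (3 - 1*1) - 844 = (3 - 1) - 844 = 2 - 844 = -842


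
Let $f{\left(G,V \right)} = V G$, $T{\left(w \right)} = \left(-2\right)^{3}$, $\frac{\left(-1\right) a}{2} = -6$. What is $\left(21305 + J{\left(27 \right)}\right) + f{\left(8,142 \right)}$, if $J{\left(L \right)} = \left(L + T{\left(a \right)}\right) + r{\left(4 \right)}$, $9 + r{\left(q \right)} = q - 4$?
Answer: $22451$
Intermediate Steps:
$a = 12$ ($a = \left(-2\right) \left(-6\right) = 12$)
$T{\left(w \right)} = -8$
$r{\left(q \right)} = -13 + q$ ($r{\left(q \right)} = -9 + \left(q - 4\right) = -9 + \left(-4 + q\right) = -13 + q$)
$J{\left(L \right)} = -17 + L$ ($J{\left(L \right)} = \left(L - 8\right) + \left(-13 + 4\right) = \left(-8 + L\right) - 9 = -17 + L$)
$f{\left(G,V \right)} = G V$
$\left(21305 + J{\left(27 \right)}\right) + f{\left(8,142 \right)} = \left(21305 + \left(-17 + 27\right)\right) + 8 \cdot 142 = \left(21305 + 10\right) + 1136 = 21315 + 1136 = 22451$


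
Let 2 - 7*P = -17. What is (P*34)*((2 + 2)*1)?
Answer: 2584/7 ≈ 369.14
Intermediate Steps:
P = 19/7 (P = 2/7 - ⅐*(-17) = 2/7 + 17/7 = 19/7 ≈ 2.7143)
(P*34)*((2 + 2)*1) = ((19/7)*34)*((2 + 2)*1) = 646*(4*1)/7 = (646/7)*4 = 2584/7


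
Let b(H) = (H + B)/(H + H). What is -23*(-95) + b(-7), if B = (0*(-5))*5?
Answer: 4371/2 ≈ 2185.5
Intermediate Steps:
B = 0 (B = 0*5 = 0)
b(H) = 1/2 (b(H) = (H + 0)/(H + H) = H/((2*H)) = H*(1/(2*H)) = 1/2)
-23*(-95) + b(-7) = -23*(-95) + 1/2 = 2185 + 1/2 = 4371/2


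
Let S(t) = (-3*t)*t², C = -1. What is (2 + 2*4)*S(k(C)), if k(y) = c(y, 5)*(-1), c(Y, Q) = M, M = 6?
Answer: 6480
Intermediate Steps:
c(Y, Q) = 6
k(y) = -6 (k(y) = 6*(-1) = -6)
S(t) = -3*t³
(2 + 2*4)*S(k(C)) = (2 + 2*4)*(-3*(-6)³) = (2 + 8)*(-3*(-216)) = 10*648 = 6480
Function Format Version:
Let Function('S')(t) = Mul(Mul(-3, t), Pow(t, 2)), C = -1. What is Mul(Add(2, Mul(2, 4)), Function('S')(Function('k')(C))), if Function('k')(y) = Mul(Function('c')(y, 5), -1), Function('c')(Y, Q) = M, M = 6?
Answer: 6480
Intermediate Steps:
Function('c')(Y, Q) = 6
Function('k')(y) = -6 (Function('k')(y) = Mul(6, -1) = -6)
Function('S')(t) = Mul(-3, Pow(t, 3))
Mul(Add(2, Mul(2, 4)), Function('S')(Function('k')(C))) = Mul(Add(2, Mul(2, 4)), Mul(-3, Pow(-6, 3))) = Mul(Add(2, 8), Mul(-3, -216)) = Mul(10, 648) = 6480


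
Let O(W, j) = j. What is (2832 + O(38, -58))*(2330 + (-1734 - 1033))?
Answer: -1212238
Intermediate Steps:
(2832 + O(38, -58))*(2330 + (-1734 - 1033)) = (2832 - 58)*(2330 + (-1734 - 1033)) = 2774*(2330 - 2767) = 2774*(-437) = -1212238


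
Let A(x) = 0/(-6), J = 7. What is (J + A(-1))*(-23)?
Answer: -161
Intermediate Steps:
A(x) = 0 (A(x) = 0*(-⅙) = 0)
(J + A(-1))*(-23) = (7 + 0)*(-23) = 7*(-23) = -161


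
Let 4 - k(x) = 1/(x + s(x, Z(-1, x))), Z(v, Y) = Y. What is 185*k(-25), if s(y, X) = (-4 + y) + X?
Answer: 58645/79 ≈ 742.34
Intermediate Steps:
s(y, X) = -4 + X + y
k(x) = 4 - 1/(-4 + 3*x) (k(x) = 4 - 1/(x + (-4 + x + x)) = 4 - 1/(x + (-4 + 2*x)) = 4 - 1/(-4 + 3*x))
185*k(-25) = 185*((-17 + 12*(-25))/(-4 + 3*(-25))) = 185*((-17 - 300)/(-4 - 75)) = 185*(-317/(-79)) = 185*(-1/79*(-317)) = 185*(317/79) = 58645/79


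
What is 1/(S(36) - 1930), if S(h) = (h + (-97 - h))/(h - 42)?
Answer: -6/11483 ≈ -0.00052251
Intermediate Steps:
S(h) = -97/(-42 + h)
1/(S(36) - 1930) = 1/(-97/(-42 + 36) - 1930) = 1/(-97/(-6) - 1930) = 1/(-97*(-⅙) - 1930) = 1/(97/6 - 1930) = 1/(-11483/6) = -6/11483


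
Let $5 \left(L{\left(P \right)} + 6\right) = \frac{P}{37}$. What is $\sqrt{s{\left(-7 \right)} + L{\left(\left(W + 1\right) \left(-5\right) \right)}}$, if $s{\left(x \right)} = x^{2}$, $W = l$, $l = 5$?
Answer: $\frac{\sqrt{58645}}{37} \approx 6.5451$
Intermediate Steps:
$W = 5$
$L{\left(P \right)} = -6 + \frac{P}{185}$ ($L{\left(P \right)} = -6 + \frac{P \frac{1}{37}}{5} = -6 + \frac{\frac{1}{37} P}{5} = -6 + \frac{P}{185}$)
$\sqrt{s{\left(-7 \right)} + L{\left(\left(W + 1\right) \left(-5\right) \right)}} = \sqrt{\left(-7\right)^{2} - \left(6 - \frac{\left(5 + 1\right) \left(-5\right)}{185}\right)} = \sqrt{49 - \left(6 - \frac{6 \left(-5\right)}{185}\right)} = \sqrt{49 + \left(-6 + \frac{1}{185} \left(-30\right)\right)} = \sqrt{49 - \frac{228}{37}} = \sqrt{\frac{1585}{37}} = \frac{\sqrt{58645}}{37}$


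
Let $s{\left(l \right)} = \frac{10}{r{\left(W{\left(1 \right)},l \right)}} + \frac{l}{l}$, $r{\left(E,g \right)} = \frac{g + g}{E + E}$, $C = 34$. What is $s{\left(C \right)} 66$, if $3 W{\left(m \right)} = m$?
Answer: $\frac{1232}{17} \approx 72.471$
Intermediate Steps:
$W{\left(m \right)} = \frac{m}{3}$
$r{\left(E,g \right)} = \frac{g}{E}$ ($r{\left(E,g \right)} = \frac{2 g}{2 E} = 2 g \frac{1}{2 E} = \frac{g}{E}$)
$s{\left(l \right)} = 1 + \frac{10}{3 l}$ ($s{\left(l \right)} = \frac{10}{l \frac{1}{\frac{1}{3} \cdot 1}} + \frac{l}{l} = \frac{10}{l \frac{1}{\frac{1}{3}}} + 1 = \frac{10}{l 3} + 1 = \frac{10}{3 l} + 1 = 1 + \frac{10}{3 l}$)
$s{\left(C \right)} 66 = \frac{\frac{10}{3} + 34}{34} \cdot 66 = \frac{1}{34} \cdot \frac{112}{3} \cdot 66 = \frac{56}{51} \cdot 66 = \frac{1232}{17}$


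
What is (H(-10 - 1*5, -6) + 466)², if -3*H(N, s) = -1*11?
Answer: 1985281/9 ≈ 2.2059e+5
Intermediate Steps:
H(N, s) = 11/3 (H(N, s) = -(-1)*11/3 = -⅓*(-11) = 11/3)
(H(-10 - 1*5, -6) + 466)² = (11/3 + 466)² = (1409/3)² = 1985281/9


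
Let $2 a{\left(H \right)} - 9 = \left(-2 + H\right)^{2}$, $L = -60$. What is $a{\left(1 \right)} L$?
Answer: $-300$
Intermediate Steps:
$a{\left(H \right)} = \frac{9}{2} + \frac{\left(-2 + H\right)^{2}}{2}$
$a{\left(1 \right)} L = \left(\frac{9}{2} + \frac{\left(-2 + 1\right)^{2}}{2}\right) \left(-60\right) = \left(\frac{9}{2} + \frac{\left(-1\right)^{2}}{2}\right) \left(-60\right) = \left(\frac{9}{2} + \frac{1}{2} \cdot 1\right) \left(-60\right) = \left(\frac{9}{2} + \frac{1}{2}\right) \left(-60\right) = 5 \left(-60\right) = -300$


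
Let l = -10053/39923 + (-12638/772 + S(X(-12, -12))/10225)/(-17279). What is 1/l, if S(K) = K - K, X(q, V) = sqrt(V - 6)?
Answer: -7196599826/1805355685 ≈ -3.9863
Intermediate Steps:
X(q, V) = sqrt(-6 + V)
S(K) = 0
l = -1805355685/7196599826 (l = -10053/39923 + (-12638/772 + 0/10225)/(-17279) = -10053*1/39923 + (-12638*1/772 + 0*(1/10225))*(-1/17279) = -10053/39923 + (-6319/386 + 0)*(-1/17279) = -10053/39923 - 6319/386*(-1/17279) = -10053/39923 + 6319/6669694 = -1805355685/7196599826 ≈ -0.25086)
1/l = 1/(-1805355685/7196599826) = -7196599826/1805355685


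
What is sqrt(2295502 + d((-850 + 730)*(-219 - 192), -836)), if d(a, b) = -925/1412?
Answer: sqrt(1144160508347)/706 ≈ 1515.1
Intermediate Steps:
d(a, b) = -925/1412 (d(a, b) = -925*1/1412 = -925/1412)
sqrt(2295502 + d((-850 + 730)*(-219 - 192), -836)) = sqrt(2295502 - 925/1412) = sqrt(3241247899/1412) = sqrt(1144160508347)/706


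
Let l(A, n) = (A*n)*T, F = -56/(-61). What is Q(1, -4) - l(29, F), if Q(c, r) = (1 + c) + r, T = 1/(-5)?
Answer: 1014/305 ≈ 3.3246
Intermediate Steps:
T = -⅕ ≈ -0.20000
Q(c, r) = 1 + c + r
F = 56/61 (F = -56*(-1/61) = 56/61 ≈ 0.91803)
l(A, n) = -A*n/5 (l(A, n) = (A*n)*(-⅕) = -A*n/5)
Q(1, -4) - l(29, F) = (1 + 1 - 4) - (-1)*29*56/(5*61) = -2 - 1*(-1624/305) = -2 + 1624/305 = 1014/305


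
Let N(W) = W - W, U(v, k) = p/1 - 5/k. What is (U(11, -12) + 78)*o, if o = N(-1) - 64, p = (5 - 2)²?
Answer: -16784/3 ≈ -5594.7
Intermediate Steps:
p = 9 (p = 3² = 9)
U(v, k) = 9 - 5/k (U(v, k) = 9/1 - 5/k = 9*1 - 5/k = 9 - 5/k)
N(W) = 0
o = -64 (o = 0 - 64 = -64)
(U(11, -12) + 78)*o = ((9 - 5/(-12)) + 78)*(-64) = ((9 - 5*(-1/12)) + 78)*(-64) = ((9 + 5/12) + 78)*(-64) = (113/12 + 78)*(-64) = (1049/12)*(-64) = -16784/3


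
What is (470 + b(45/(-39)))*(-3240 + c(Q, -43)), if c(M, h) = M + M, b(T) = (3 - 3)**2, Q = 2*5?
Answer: -1513400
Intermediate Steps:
Q = 10
b(T) = 0 (b(T) = 0**2 = 0)
c(M, h) = 2*M
(470 + b(45/(-39)))*(-3240 + c(Q, -43)) = (470 + 0)*(-3240 + 2*10) = 470*(-3240 + 20) = 470*(-3220) = -1513400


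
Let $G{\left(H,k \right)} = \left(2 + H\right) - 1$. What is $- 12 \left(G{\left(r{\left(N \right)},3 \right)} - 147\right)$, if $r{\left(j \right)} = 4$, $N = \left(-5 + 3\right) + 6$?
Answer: $1704$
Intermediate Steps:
$N = 4$ ($N = -2 + 6 = 4$)
$G{\left(H,k \right)} = 1 + H$
$- 12 \left(G{\left(r{\left(N \right)},3 \right)} - 147\right) = - 12 \left(\left(1 + 4\right) - 147\right) = - 12 \left(5 - 147\right) = \left(-12\right) \left(-142\right) = 1704$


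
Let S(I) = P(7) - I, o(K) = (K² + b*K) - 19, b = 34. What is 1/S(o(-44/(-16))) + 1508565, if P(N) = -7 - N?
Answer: 2318664389/1537 ≈ 1.5086e+6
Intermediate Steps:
o(K) = -19 + K² + 34*K (o(K) = (K² + 34*K) - 19 = -19 + K² + 34*K)
S(I) = -14 - I (S(I) = (-7 - 1*7) - I = (-7 - 7) - I = -14 - I)
1/S(o(-44/(-16))) + 1508565 = 1/(-14 - (-19 + (-44/(-16))² + 34*(-44/(-16)))) + 1508565 = 1/(-14 - (-19 + (-44*(-1/16))² + 34*(-44*(-1/16)))) + 1508565 = 1/(-14 - (-19 + (11/4)² + 34*(11/4))) + 1508565 = 1/(-14 - (-19 + 121/16 + 187/2)) + 1508565 = 1/(-14 - 1*1313/16) + 1508565 = 1/(-14 - 1313/16) + 1508565 = 1/(-1537/16) + 1508565 = -16/1537 + 1508565 = 2318664389/1537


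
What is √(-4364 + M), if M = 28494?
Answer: √24130 ≈ 155.34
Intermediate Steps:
√(-4364 + M) = √(-4364 + 28494) = √24130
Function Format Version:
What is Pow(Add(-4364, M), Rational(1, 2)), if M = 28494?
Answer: Pow(24130, Rational(1, 2)) ≈ 155.34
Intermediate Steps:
Pow(Add(-4364, M), Rational(1, 2)) = Pow(Add(-4364, 28494), Rational(1, 2)) = Pow(24130, Rational(1, 2))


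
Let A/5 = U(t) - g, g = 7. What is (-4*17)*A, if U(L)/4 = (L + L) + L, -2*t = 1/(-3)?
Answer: 1700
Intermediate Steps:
t = ⅙ (t = -½/(-3) = -½*(-⅓) = ⅙ ≈ 0.16667)
U(L) = 12*L (U(L) = 4*((L + L) + L) = 4*(2*L + L) = 4*(3*L) = 12*L)
A = -25 (A = 5*(12*(⅙) - 1*7) = 5*(2 - 7) = 5*(-5) = -25)
(-4*17)*A = -4*17*(-25) = -68*(-25) = 1700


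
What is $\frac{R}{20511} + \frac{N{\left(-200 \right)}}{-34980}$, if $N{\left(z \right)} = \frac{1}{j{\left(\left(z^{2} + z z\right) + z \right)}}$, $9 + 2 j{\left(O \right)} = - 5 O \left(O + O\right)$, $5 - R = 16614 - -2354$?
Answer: $- \frac{1029712068145529}{1113770196157410} \approx -0.92453$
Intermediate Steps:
$R = -18963$ ($R = 5 - \left(16614 - -2354\right) = 5 - \left(16614 + 2354\right) = 5 - 18968 = -18963$)
$j{\left(O \right)} = - \frac{9}{2} - 5 O^{2}$ ($j{\left(O \right)} = - \frac{9}{2} + \frac{- 5 O \left(O + O\right)}{2} = - \frac{9}{2} + \frac{- 5 O 2 O}{2} = - \frac{9}{2} + \frac{\left(-10\right) O^{2}}{2} = - \frac{9}{2} - 5 O^{2}$)
$N{\left(z \right)} = \frac{1}{- \frac{9}{2} - 5 \left(z + 2 z^{2}\right)^{2}}$ ($N{\left(z \right)} = \frac{1}{- \frac{9}{2} - 5 \left(\left(z^{2} + z z\right) + z\right)^{2}} = \frac{1}{- \frac{9}{2} - 5 \left(\left(z^{2} + z^{2}\right) + z\right)^{2}} = \frac{1}{- \frac{9}{2} - 5 \left(2 z^{2} + z\right)^{2}} = \frac{1}{- \frac{9}{2} - 5 \left(z + 2 z^{2}\right)^{2}}$)
$\frac{R}{20511} + \frac{N{\left(-200 \right)}}{-34980} = - \frac{18963}{20511} + \frac{\left(-2\right) \frac{1}{9 + 10 \left(-200\right)^{2} \left(1 + 2 \left(-200\right)\right)^{2}}}{-34980} = \left(-18963\right) \frac{1}{20511} + - \frac{2}{9 + 10 \cdot 40000 \left(1 - 400\right)^{2}} \left(- \frac{1}{34980}\right) = - \frac{49}{53} + - \frac{2}{9 + 10 \cdot 40000 \left(-399\right)^{2}} \left(- \frac{1}{34980}\right) = - \frac{49}{53} + - \frac{2}{9 + 10 \cdot 40000 \cdot 159201} \left(- \frac{1}{34980}\right) = - \frac{49}{53} + - \frac{2}{9 + 63680400000} \left(- \frac{1}{34980}\right) = - \frac{49}{53} + - \frac{2}{63680400009} \left(- \frac{1}{34980}\right) = - \frac{49}{53} + \left(-2\right) \frac{1}{63680400009} \left(- \frac{1}{34980}\right) = - \frac{49}{53} - - \frac{1}{1113770196157410} = - \frac{49}{53} + \frac{1}{1113770196157410} = - \frac{1029712068145529}{1113770196157410}$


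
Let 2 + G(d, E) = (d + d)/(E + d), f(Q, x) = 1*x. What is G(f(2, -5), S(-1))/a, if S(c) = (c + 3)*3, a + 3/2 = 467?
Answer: -24/931 ≈ -0.025779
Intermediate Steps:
f(Q, x) = x
a = 931/2 (a = -3/2 + 467 = 931/2 ≈ 465.50)
S(c) = 9 + 3*c (S(c) = (3 + c)*3 = 9 + 3*c)
G(d, E) = -2 + 2*d/(E + d) (G(d, E) = -2 + (d + d)/(E + d) = -2 + (2*d)/(E + d) = -2 + 2*d/(E + d))
G(f(2, -5), S(-1))/a = (-2*(9 + 3*(-1))/((9 + 3*(-1)) - 5))/(931/2) = -2*(9 - 3)/((9 - 3) - 5)*(2/931) = -2*6/(6 - 5)*(2/931) = -2*6/1*(2/931) = -2*6*1*(2/931) = -12*2/931 = -24/931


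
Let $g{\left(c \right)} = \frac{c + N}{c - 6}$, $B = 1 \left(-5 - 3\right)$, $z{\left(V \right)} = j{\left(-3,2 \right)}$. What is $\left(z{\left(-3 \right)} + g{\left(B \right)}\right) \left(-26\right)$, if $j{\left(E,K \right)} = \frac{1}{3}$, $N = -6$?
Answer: $- \frac{104}{3} \approx -34.667$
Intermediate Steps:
$j{\left(E,K \right)} = \frac{1}{3}$
$z{\left(V \right)} = \frac{1}{3}$
$B = -8$ ($B = 1 \left(-8\right) = -8$)
$g{\left(c \right)} = 1$ ($g{\left(c \right)} = \frac{c - 6}{c - 6} = \frac{-6 + c}{-6 + c} = 1$)
$\left(z{\left(-3 \right)} + g{\left(B \right)}\right) \left(-26\right) = \left(\frac{1}{3} + 1\right) \left(-26\right) = \frac{4}{3} \left(-26\right) = - \frac{104}{3}$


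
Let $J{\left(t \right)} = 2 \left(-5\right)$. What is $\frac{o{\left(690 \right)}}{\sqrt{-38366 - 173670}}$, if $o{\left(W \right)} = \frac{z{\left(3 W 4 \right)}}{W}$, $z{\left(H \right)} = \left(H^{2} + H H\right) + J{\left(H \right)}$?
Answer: $- \frac{13711679 i \sqrt{53009}}{7315242} \approx - 431.56 i$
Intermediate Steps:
$J{\left(t \right)} = -10$
$z{\left(H \right)} = -10 + 2 H^{2}$ ($z{\left(H \right)} = \left(H^{2} + H H\right) - 10 = \left(H^{2} + H^{2}\right) - 10 = 2 H^{2} - 10 = -10 + 2 H^{2}$)
$o{\left(W \right)} = \frac{-10 + 288 W^{2}}{W}$ ($o{\left(W \right)} = \frac{-10 + 2 \left(3 W 4\right)^{2}}{W} = \frac{-10 + 2 \left(12 W\right)^{2}}{W} = \frac{-10 + 2 \cdot 144 W^{2}}{W} = \frac{-10 + 288 W^{2}}{W}$)
$\frac{o{\left(690 \right)}}{\sqrt{-38366 - 173670}} = \frac{- \frac{10}{690} + 288 \cdot 690}{\sqrt{-38366 - 173670}} = \frac{\left(-10\right) \frac{1}{690} + 198720}{\sqrt{-212036}} = \frac{- \frac{1}{69} + 198720}{2 i \sqrt{53009}} = \frac{13711679 \left(- \frac{i \sqrt{53009}}{106018}\right)}{69} = - \frac{13711679 i \sqrt{53009}}{7315242}$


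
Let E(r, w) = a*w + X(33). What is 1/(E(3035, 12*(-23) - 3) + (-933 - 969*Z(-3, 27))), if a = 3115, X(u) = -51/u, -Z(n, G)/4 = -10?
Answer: -11/9996575 ≈ -1.1004e-6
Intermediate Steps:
Z(n, G) = 40 (Z(n, G) = -4*(-10) = 40)
E(r, w) = -17/11 + 3115*w (E(r, w) = 3115*w - 51/33 = 3115*w - 51*1/33 = 3115*w - 17/11 = -17/11 + 3115*w)
1/(E(3035, 12*(-23) - 3) + (-933 - 969*Z(-3, 27))) = 1/((-17/11 + 3115*(12*(-23) - 3)) + (-933 - 969*40)) = 1/((-17/11 + 3115*(-276 - 3)) + (-933 - 38760)) = 1/((-17/11 + 3115*(-279)) - 39693) = 1/((-17/11 - 869085) - 39693) = 1/(-9559952/11 - 39693) = 1/(-9996575/11) = -11/9996575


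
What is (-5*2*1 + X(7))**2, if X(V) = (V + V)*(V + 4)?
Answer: 20736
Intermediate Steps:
X(V) = 2*V*(4 + V) (X(V) = (2*V)*(4 + V) = 2*V*(4 + V))
(-5*2*1 + X(7))**2 = (-5*2*1 + 2*7*(4 + 7))**2 = (-10*1 + 2*7*11)**2 = (-10 + 154)**2 = 144**2 = 20736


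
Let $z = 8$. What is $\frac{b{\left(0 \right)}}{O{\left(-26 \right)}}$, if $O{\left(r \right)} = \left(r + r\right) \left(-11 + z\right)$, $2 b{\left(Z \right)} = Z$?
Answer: $0$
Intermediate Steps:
$b{\left(Z \right)} = \frac{Z}{2}$
$O{\left(r \right)} = - 6 r$ ($O{\left(r \right)} = \left(r + r\right) \left(-11 + 8\right) = 2 r \left(-3\right) = - 6 r$)
$\frac{b{\left(0 \right)}}{O{\left(-26 \right)}} = \frac{\frac{1}{2} \cdot 0}{\left(-6\right) \left(-26\right)} = \frac{0}{156} = 0 \cdot \frac{1}{156} = 0$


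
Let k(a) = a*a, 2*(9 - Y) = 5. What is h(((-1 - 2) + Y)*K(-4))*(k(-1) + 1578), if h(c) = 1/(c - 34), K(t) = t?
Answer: -1579/48 ≈ -32.896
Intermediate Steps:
Y = 13/2 (Y = 9 - ½*5 = 9 - 5/2 = 13/2 ≈ 6.5000)
h(c) = 1/(-34 + c)
k(a) = a²
h(((-1 - 2) + Y)*K(-4))*(k(-1) + 1578) = ((-1)² + 1578)/(-34 + ((-1 - 2) + 13/2)*(-4)) = (1 + 1578)/(-34 + (-3 + 13/2)*(-4)) = 1579/(-34 + (7/2)*(-4)) = 1579/(-34 - 14) = 1579/(-48) = -1/48*1579 = -1579/48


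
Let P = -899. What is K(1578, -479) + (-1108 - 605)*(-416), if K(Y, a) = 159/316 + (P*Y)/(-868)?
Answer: 1579905207/2212 ≈ 7.1424e+5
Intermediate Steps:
K(Y, a) = 159/316 + 29*Y/28 (K(Y, a) = 159/316 - 899*Y/(-868) = 159*(1/316) - 899*Y*(-1/868) = 159/316 + 29*Y/28)
K(1578, -479) + (-1108 - 605)*(-416) = (159/316 + (29/28)*1578) + (-1108 - 605)*(-416) = (159/316 + 22881/14) - 1713*(-416) = 3616311/2212 + 712608 = 1579905207/2212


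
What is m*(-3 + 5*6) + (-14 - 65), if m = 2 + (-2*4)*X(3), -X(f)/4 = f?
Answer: 2567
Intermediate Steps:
X(f) = -4*f
m = 98 (m = 2 + (-2*4)*(-4*3) = 2 - 8*(-12) = 2 + 96 = 98)
m*(-3 + 5*6) + (-14 - 65) = 98*(-3 + 5*6) + (-14 - 65) = 98*(-3 + 30) - 79 = 98*27 - 79 = 2646 - 79 = 2567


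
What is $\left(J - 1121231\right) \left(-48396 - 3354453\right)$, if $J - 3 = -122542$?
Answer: $4232361500730$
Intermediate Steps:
$J = -122539$ ($J = 3 - 122542 = -122539$)
$\left(J - 1121231\right) \left(-48396 - 3354453\right) = \left(-122539 - 1121231\right) \left(-48396 - 3354453\right) = \left(-1243770\right) \left(-3402849\right) = 4232361500730$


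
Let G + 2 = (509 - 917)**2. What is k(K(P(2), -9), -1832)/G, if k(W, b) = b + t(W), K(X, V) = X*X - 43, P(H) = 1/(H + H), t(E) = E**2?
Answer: 2977/42614272 ≈ 6.9859e-5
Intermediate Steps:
P(H) = 1/(2*H)
K(X, V) = -43 + X**2 (K(X, V) = X**2 - 43 = -43 + X**2)
G = 166462 (G = -2 + (509 - 917)**2 = -2 + (-408)**2 = -2 + 166464 = 166462)
k(W, b) = b + W**2
k(K(P(2), -9), -1832)/G = (-1832 + (-43 + ((1/2)/2)**2)**2)/166462 = (-1832 + (-43 + ((1/2)*(1/2))**2)**2)*(1/166462) = (-1832 + (-43 + (1/4)**2)**2)*(1/166462) = (-1832 + (-43 + 1/16)**2)*(1/166462) = (-1832 + (-687/16)**2)*(1/166462) = (-1832 + 471969/256)*(1/166462) = (2977/256)*(1/166462) = 2977/42614272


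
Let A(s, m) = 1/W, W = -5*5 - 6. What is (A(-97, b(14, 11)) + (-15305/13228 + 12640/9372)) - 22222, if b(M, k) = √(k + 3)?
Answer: -21350507184317/960789324 ≈ -22222.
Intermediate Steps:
W = -31 (W = -25 - 6 = -31)
b(M, k) = √(3 + k)
A(s, m) = -1/31 (A(s, m) = 1/(-31) = -1/31)
(A(-97, b(14, 11)) + (-15305/13228 + 12640/9372)) - 22222 = (-1/31 + (-15305/13228 + 12640/9372)) - 22222 = (-1/31 + (-15305*1/13228 + 12640*(1/9372))) - 22222 = (-1/31 + (-15305/13228 + 3160/2343)) - 22222 = (-1/31 + 5940865/30993204) - 22222 = 153173611/960789324 - 22222 = -21350507184317/960789324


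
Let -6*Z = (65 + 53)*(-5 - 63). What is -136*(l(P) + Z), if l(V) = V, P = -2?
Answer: -544816/3 ≈ -1.8161e+5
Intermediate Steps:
Z = 4012/3 (Z = -(65 + 53)*(-5 - 63)/6 = -59*(-68)/3 = -⅙*(-8024) = 4012/3 ≈ 1337.3)
-136*(l(P) + Z) = -136*(-2 + 4012/3) = -136*4006/3 = -544816/3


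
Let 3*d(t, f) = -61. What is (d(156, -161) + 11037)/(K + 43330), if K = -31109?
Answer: 33050/36663 ≈ 0.90145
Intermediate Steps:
d(t, f) = -61/3 (d(t, f) = (1/3)*(-61) = -61/3)
(d(156, -161) + 11037)/(K + 43330) = (-61/3 + 11037)/(-31109 + 43330) = (33050/3)/12221 = (33050/3)*(1/12221) = 33050/36663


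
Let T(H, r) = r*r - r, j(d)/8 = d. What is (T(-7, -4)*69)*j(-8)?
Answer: -88320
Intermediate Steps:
j(d) = 8*d
T(H, r) = r² - r
(T(-7, -4)*69)*j(-8) = (-4*(-1 - 4)*69)*(8*(-8)) = (-4*(-5)*69)*(-64) = (20*69)*(-64) = 1380*(-64) = -88320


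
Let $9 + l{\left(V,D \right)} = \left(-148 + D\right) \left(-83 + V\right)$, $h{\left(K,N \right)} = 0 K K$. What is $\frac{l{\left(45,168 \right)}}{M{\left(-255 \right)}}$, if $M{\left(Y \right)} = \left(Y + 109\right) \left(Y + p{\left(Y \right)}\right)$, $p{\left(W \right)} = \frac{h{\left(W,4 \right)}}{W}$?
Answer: $- \frac{769}{37230} \approx -0.020655$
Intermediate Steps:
$h{\left(K,N \right)} = 0$ ($h{\left(K,N \right)} = 0 K = 0$)
$p{\left(W \right)} = 0$ ($p{\left(W \right)} = \frac{0}{W} = 0$)
$l{\left(V,D \right)} = -9 + \left(-148 + D\right) \left(-83 + V\right)$
$M{\left(Y \right)} = Y \left(109 + Y\right)$ ($M{\left(Y \right)} = \left(Y + 109\right) \left(Y + 0\right) = \left(109 + Y\right) Y = Y \left(109 + Y\right)$)
$\frac{l{\left(45,168 \right)}}{M{\left(-255 \right)}} = \frac{12275 - 6660 - 13944 + 168 \cdot 45}{\left(-255\right) \left(109 - 255\right)} = \frac{12275 - 6660 - 13944 + 7560}{\left(-255\right) \left(-146\right)} = - \frac{769}{37230}$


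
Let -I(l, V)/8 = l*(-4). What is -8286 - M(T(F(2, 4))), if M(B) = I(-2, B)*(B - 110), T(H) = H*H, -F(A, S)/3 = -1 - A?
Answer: -10142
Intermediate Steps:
F(A, S) = 3 + 3*A (F(A, S) = -3*(-1 - A) = 3 + 3*A)
T(H) = H**2
I(l, V) = 32*l (I(l, V) = -8*l*(-4) = -(-32)*l = 32*l)
M(B) = 7040 - 64*B (M(B) = (32*(-2))*(B - 110) = -64*(-110 + B) = 7040 - 64*B)
-8286 - M(T(F(2, 4))) = -8286 - (7040 - 64*(3 + 3*2)**2) = -8286 - (7040 - 64*(3 + 6)**2) = -8286 - (7040 - 64*9**2) = -8286 - (7040 - 64*81) = -8286 - (7040 - 5184) = -8286 - 1*1856 = -8286 - 1856 = -10142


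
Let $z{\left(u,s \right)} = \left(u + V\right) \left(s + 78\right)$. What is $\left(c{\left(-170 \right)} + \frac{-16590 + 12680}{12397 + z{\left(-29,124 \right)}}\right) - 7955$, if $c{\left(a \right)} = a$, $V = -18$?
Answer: $- \frac{23590785}{2903} \approx -8126.3$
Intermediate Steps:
$z{\left(u,s \right)} = \left(-18 + u\right) \left(78 + s\right)$ ($z{\left(u,s \right)} = \left(u - 18\right) \left(s + 78\right) = \left(-18 + u\right) \left(78 + s\right)$)
$\left(c{\left(-170 \right)} + \frac{-16590 + 12680}{12397 + z{\left(-29,124 \right)}}\right) - 7955 = \left(-170 + \frac{-16590 + 12680}{12397 + \left(-1404 - 2232 + 78 \left(-29\right) + 124 \left(-29\right)\right)}\right) - 7955 = \left(-170 - \frac{3910}{12397 - 9494}\right) - 7955 = \left(-170 - \frac{3910}{2903}\right) - 7955 = - \frac{497420}{2903} - 7955 = - \frac{23590785}{2903}$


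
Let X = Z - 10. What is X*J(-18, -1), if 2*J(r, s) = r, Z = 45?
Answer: -315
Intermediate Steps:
J(r, s) = r/2
X = 35 (X = 45 - 10 = 35)
X*J(-18, -1) = 35*((½)*(-18)) = 35*(-9) = -315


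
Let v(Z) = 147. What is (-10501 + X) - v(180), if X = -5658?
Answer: -16306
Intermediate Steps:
(-10501 + X) - v(180) = (-10501 - 5658) - 1*147 = -16159 - 147 = -16306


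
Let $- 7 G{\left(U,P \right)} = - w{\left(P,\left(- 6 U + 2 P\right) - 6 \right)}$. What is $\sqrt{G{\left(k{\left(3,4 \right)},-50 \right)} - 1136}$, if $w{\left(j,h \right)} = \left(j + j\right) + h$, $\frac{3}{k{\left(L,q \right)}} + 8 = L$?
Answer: $\frac{2 i \sqrt{356755}}{35} \approx 34.131 i$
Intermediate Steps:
$k{\left(L,q \right)} = \frac{3}{-8 + L}$
$w{\left(j,h \right)} = h + 2 j$ ($w{\left(j,h \right)} = 2 j + h = h + 2 j$)
$G{\left(U,P \right)} = - \frac{6}{7} - \frac{6 U}{7} + \frac{4 P}{7}$ ($G{\left(U,P \right)} = - \frac{\left(-1\right) \left(\left(\left(- 6 U + 2 P\right) - 6\right) + 2 P\right)}{7} = - \frac{\left(-1\right) \left(\left(-6 - 6 U + 2 P\right) + 2 P\right)}{7} = - \frac{\left(-1\right) \left(-6 - 6 U + 4 P\right)}{7} = - \frac{6 - 4 P + 6 U}{7} = - \frac{6}{7} - \frac{6 U}{7} + \frac{4 P}{7}$)
$\sqrt{G{\left(k{\left(3,4 \right)},-50 \right)} - 1136} = \sqrt{\left(- \frac{6}{7} - \frac{6 \frac{3}{-8 + 3}}{7} + \frac{4}{7} \left(-50\right)\right) - 1136} = \sqrt{\left(- \frac{6}{7} - \frac{6 \frac{3}{-5}}{7} - \frac{200}{7}\right) - 1136} = \sqrt{\left(- \frac{6}{7} - \frac{6 \cdot 3 \left(- \frac{1}{5}\right)}{7} - \frac{200}{7}\right) - 1136} = \sqrt{\left(- \frac{6}{7} - - \frac{18}{35} - \frac{200}{7}\right) - 1136} = \sqrt{\left(- \frac{6}{7} + \frac{18}{35} - \frac{200}{7}\right) - 1136} = \sqrt{- \frac{1012}{35} - 1136} = \sqrt{- \frac{40772}{35}} = \frac{2 i \sqrt{356755}}{35}$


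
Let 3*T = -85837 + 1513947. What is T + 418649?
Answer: 2684057/3 ≈ 8.9469e+5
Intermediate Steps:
T = 1428110/3 (T = (-85837 + 1513947)/3 = (1/3)*1428110 = 1428110/3 ≈ 4.7604e+5)
T + 418649 = 1428110/3 + 418649 = 2684057/3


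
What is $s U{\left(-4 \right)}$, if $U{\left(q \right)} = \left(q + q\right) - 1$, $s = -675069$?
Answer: $6075621$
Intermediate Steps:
$U{\left(q \right)} = -1 + 2 q$ ($U{\left(q \right)} = 2 q - 1 = -1 + 2 q$)
$s U{\left(-4 \right)} = - 675069 \left(-1 + 2 \left(-4\right)\right) = - 675069 \left(-1 - 8\right) = \left(-675069\right) \left(-9\right) = 6075621$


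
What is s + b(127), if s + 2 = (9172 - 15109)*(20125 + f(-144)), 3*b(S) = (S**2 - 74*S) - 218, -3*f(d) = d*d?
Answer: -78443412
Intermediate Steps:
f(d) = -d**2/3 (f(d) = -d*d/3 = -d**2/3)
b(S) = -218/3 - 74*S/3 + S**2/3 (b(S) = ((S**2 - 74*S) - 218)/3 = (-218 + S**2 - 74*S)/3 = -218/3 - 74*S/3 + S**2/3)
s = -78445583 (s = -2 + (9172 - 15109)*(20125 - 1/3*(-144)**2) = -2 - 5937*(20125 - 1/3*20736) = -2 - 5937*(20125 - 6912) = -2 - 5937*13213 = -2 - 78445581 = -78445583)
s + b(127) = -78445583 + (-218/3 - 74/3*127 + (1/3)*127**2) = -78445583 + (-218/3 - 9398/3 + (1/3)*16129) = -78445583 + (-218/3 - 9398/3 + 16129/3) = -78445583 + 2171 = -78443412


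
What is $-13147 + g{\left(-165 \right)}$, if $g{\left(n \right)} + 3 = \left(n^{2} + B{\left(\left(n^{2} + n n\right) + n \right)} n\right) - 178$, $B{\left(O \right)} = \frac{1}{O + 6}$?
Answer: $\frac{251493954}{18097} \approx 13897.0$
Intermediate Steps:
$B{\left(O \right)} = \frac{1}{6 + O}$
$g{\left(n \right)} = -181 + n^{2} + \frac{n}{6 + n + 2 n^{2}}$ ($g{\left(n \right)} = -3 - \left(178 - n^{2} - \frac{n}{6 + \left(\left(n^{2} + n n\right) + n\right)}\right) = -3 - \left(178 - n^{2} - \frac{n}{6 + \left(\left(n^{2} + n^{2}\right) + n\right)}\right) = -3 - \left(178 - n^{2} - \frac{n}{6 + \left(2 n^{2} + n\right)}\right) = -3 - \left(178 - n^{2} - \frac{n}{6 + \left(n + 2 n^{2}\right)}\right) = -3 - \left(178 - n^{2} - \frac{n}{6 + n + 2 n^{2}}\right) = -3 + \left(-178 + n^{2} + \frac{n}{6 + n + 2 n^{2}}\right) = -181 + n^{2} + \frac{n}{6 + n + 2 n^{2}}$)
$-13147 + g{\left(-165 \right)} = -13147 + \frac{-165 + \left(-181 + \left(-165\right)^{2}\right) \left(6 - 165 \left(1 + 2 \left(-165\right)\right)\right)}{6 - 165 \left(1 + 2 \left(-165\right)\right)} = -13147 + \frac{-165 + \left(-181 + 27225\right) \left(6 - 165 \left(1 - 330\right)\right)}{6 - 165 \left(1 - 330\right)} = -13147 + \frac{-165 + 27044 \left(6 - -54285\right)}{6 - -54285} = -13147 + \frac{-165 + 27044 \left(6 + 54285\right)}{6 + 54285} = -13147 + \frac{-165 + 27044 \cdot 54291}{54291} = -13147 + \frac{-165 + 1468245804}{54291} = -13147 + \frac{1}{54291} \cdot 1468245639 = -13147 + \frac{489415213}{18097} = \frac{251493954}{18097}$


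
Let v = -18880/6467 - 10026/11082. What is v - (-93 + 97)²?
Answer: -236790501/11944549 ≈ -19.824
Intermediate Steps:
v = -45677717/11944549 (v = -18880*1/6467 - 10026*1/11082 = -18880/6467 - 1671/1847 = -45677717/11944549 ≈ -3.8241)
v - (-93 + 97)² = -45677717/11944549 - (-93 + 97)² = -45677717/11944549 - 1*4² = -45677717/11944549 - 1*16 = -45677717/11944549 - 16 = -236790501/11944549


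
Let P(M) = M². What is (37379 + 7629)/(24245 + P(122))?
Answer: 45008/39129 ≈ 1.1502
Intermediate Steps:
(37379 + 7629)/(24245 + P(122)) = (37379 + 7629)/(24245 + 122²) = 45008/(24245 + 14884) = 45008/39129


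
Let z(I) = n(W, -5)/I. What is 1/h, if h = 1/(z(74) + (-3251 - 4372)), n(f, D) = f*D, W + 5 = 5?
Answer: -7623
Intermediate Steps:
W = 0 (W = -5 + 5 = 0)
n(f, D) = D*f
z(I) = 0 (z(I) = (-5*0)/I = 0/I = 0)
h = -1/7623 (h = 1/(0 + (-3251 - 4372)) = 1/(0 - 7623) = 1/(-7623) = -1/7623 ≈ -0.00013118)
1/h = 1/(-1/7623) = -7623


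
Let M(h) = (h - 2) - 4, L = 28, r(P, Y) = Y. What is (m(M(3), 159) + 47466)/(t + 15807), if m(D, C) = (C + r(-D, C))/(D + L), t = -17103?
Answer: -49457/1350 ≈ -36.635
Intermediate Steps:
M(h) = -6 + h (M(h) = (-2 + h) - 4 = -6 + h)
m(D, C) = 2*C/(28 + D) (m(D, C) = (C + C)/(D + 28) = (2*C)/(28 + D) = 2*C/(28 + D))
(m(M(3), 159) + 47466)/(t + 15807) = (2*159/(28 + (-6 + 3)) + 47466)/(-17103 + 15807) = (2*159/(28 - 3) + 47466)/(-1296) = (2*159/25 + 47466)*(-1/1296) = (2*159*(1/25) + 47466)*(-1/1296) = (318/25 + 47466)*(-1/1296) = (1186968/25)*(-1/1296) = -49457/1350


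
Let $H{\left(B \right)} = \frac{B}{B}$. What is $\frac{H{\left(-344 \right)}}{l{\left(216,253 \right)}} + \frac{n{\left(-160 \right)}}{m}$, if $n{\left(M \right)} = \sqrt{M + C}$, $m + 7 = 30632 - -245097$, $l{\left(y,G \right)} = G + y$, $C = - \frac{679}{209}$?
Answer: $\frac{1}{469} + \frac{3 i \sqrt{792319}}{57625898} \approx 0.0021322 + 4.634 \cdot 10^{-5} i$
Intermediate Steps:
$H{\left(B \right)} = 1$
$C = - \frac{679}{209}$ ($C = \left(-679\right) \frac{1}{209} = - \frac{679}{209} \approx -3.2488$)
$m = 275722$ ($m = -7 + \left(30632 - -245097\right) = -7 + \left(30632 + 245097\right) = -7 + 275729 = 275722$)
$n{\left(M \right)} = \sqrt{- \frac{679}{209} + M}$ ($n{\left(M \right)} = \sqrt{M - \frac{679}{209}} = \sqrt{- \frac{679}{209} + M}$)
$\frac{H{\left(-344 \right)}}{l{\left(216,253 \right)}} + \frac{n{\left(-160 \right)}}{m} = 1 \frac{1}{253 + 216} + \frac{\frac{1}{209} \sqrt{-141911 + 43681 \left(-160\right)}}{275722} = 1 \cdot \frac{1}{469} + \frac{\sqrt{-141911 - 6988960}}{209} \cdot \frac{1}{275722} = 1 \cdot \frac{1}{469} + \frac{\sqrt{-7130871}}{209} \cdot \frac{1}{275722} = \frac{1}{469} + \frac{3 i \sqrt{792319}}{209} \cdot \frac{1}{275722} = \frac{1}{469} + \frac{3 i \sqrt{792319}}{57625898}$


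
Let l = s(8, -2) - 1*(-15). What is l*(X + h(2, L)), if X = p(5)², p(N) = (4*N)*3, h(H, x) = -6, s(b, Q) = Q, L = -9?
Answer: 46722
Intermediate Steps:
p(N) = 12*N
l = 13 (l = -2 - 1*(-15) = -2 + 15 = 13)
X = 3600 (X = (12*5)² = 60² = 3600)
l*(X + h(2, L)) = 13*(3600 - 6) = 13*3594 = 46722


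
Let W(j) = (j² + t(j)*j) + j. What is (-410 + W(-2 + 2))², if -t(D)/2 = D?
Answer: 168100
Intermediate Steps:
t(D) = -2*D
W(j) = j - j² (W(j) = (j² + (-2*j)*j) + j = (j² - 2*j²) + j = -j² + j = j - j²)
(-410 + W(-2 + 2))² = (-410 + (-2 + 2)*(1 - (-2 + 2)))² = (-410 + 0*(1 - 1*0))² = (-410 + 0*(1 + 0))² = (-410 + 0*1)² = (-410 + 0)² = (-410)² = 168100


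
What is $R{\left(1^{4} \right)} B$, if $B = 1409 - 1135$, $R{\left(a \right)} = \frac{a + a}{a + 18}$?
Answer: $\frac{548}{19} \approx 28.842$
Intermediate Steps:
$R{\left(a \right)} = \frac{2 a}{18 + a}$
$B = 274$ ($B = 1409 - 1135 = 274$)
$R{\left(1^{4} \right)} B = \frac{2 \cdot 1^{4}}{18 + 1^{4}} \cdot 274 = 2 \cdot 1 \frac{1}{18 + 1} \cdot 274 = 2 \cdot 1 \cdot \frac{1}{19} \cdot 274 = \frac{2}{19} \cdot 274 = \frac{548}{19}$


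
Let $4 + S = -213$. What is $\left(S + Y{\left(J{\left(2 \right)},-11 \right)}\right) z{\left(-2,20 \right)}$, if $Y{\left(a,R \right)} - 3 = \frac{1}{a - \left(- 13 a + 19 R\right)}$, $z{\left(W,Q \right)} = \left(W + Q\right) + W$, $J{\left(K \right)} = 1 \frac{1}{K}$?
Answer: $- \frac{92446}{27} \approx -3423.9$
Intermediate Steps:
$J{\left(K \right)} = \frac{1}{K}$
$z{\left(W,Q \right)} = Q + 2 W$ ($z{\left(W,Q \right)} = \left(Q + W\right) + W = Q + 2 W$)
$S = -217$ ($S = -4 - 213 = -217$)
$Y{\left(a,R \right)} = 3 + \frac{1}{- 19 R + 14 a}$ ($Y{\left(a,R \right)} = 3 + \frac{1}{a - \left(- 13 a + 19 R\right)} = 3 + \frac{1}{- 19 R + 14 a}$)
$\left(S + Y{\left(J{\left(2 \right)},-11 \right)}\right) z{\left(-2,20 \right)} = \left(-217 + \frac{-1 - \frac{42}{2} + 57 \left(-11\right)}{- \frac{14}{2} + 19 \left(-11\right)}\right) \left(20 + 2 \left(-2\right)\right) = \left(-217 + \frac{-1 - 21 - 627}{\left(-14\right) \frac{1}{2} - 209}\right) \left(20 - 4\right) = \left(-217 + \frac{-1 - 21 - 627}{-7 - 209}\right) 16 = \left(-217 + \frac{1}{-216} \left(-649\right)\right) 16 = \left(-217 - - \frac{649}{216}\right) 16 = \left(-217 + \frac{649}{216}\right) 16 = \left(- \frac{46223}{216}\right) 16 = - \frac{92446}{27}$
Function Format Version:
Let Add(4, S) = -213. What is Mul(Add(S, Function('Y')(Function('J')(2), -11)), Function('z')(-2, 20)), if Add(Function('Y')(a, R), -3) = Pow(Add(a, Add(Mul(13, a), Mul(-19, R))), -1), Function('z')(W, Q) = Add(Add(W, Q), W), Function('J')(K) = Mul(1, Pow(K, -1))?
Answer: Rational(-92446, 27) ≈ -3423.9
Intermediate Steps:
Function('J')(K) = Pow(K, -1)
Function('z')(W, Q) = Add(Q, Mul(2, W)) (Function('z')(W, Q) = Add(Add(Q, W), W) = Add(Q, Mul(2, W)))
S = -217 (S = Add(-4, -213) = -217)
Function('Y')(a, R) = Add(3, Pow(Add(Mul(-19, R), Mul(14, a)), -1)) (Function('Y')(a, R) = Add(3, Pow(Add(a, Add(Mul(13, a), Mul(-19, R))), -1)) = Add(3, Pow(Add(a, Add(Mul(-19, R), Mul(13, a))), -1)) = Add(3, Pow(Add(Mul(-19, R), Mul(14, a)), -1)))
Mul(Add(S, Function('Y')(Function('J')(2), -11)), Function('z')(-2, 20)) = Mul(Add(-217, Mul(Pow(Add(Mul(-14, Pow(2, -1)), Mul(19, -11)), -1), Add(-1, Mul(-42, Pow(2, -1)), Mul(57, -11)))), Add(20, Mul(2, -2))) = Mul(Add(-217, Mul(Pow(Add(Mul(-14, Rational(1, 2)), -209), -1), Add(-1, Mul(-42, Rational(1, 2)), -627))), Add(20, -4)) = Mul(Add(-217, Mul(Pow(Add(-7, -209), -1), Add(-1, -21, -627))), 16) = Mul(Add(-217, Mul(Pow(-216, -1), -649)), 16) = Mul(Add(-217, Mul(Rational(-1, 216), -649)), 16) = Mul(Add(-217, Rational(649, 216)), 16) = Mul(Rational(-46223, 216), 16) = Rational(-92446, 27)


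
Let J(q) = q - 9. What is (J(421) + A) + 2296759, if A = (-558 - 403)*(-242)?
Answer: 2529733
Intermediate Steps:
A = 232562 (A = -961*(-242) = 232562)
J(q) = -9 + q
(J(421) + A) + 2296759 = ((-9 + 421) + 232562) + 2296759 = (412 + 232562) + 2296759 = 232974 + 2296759 = 2529733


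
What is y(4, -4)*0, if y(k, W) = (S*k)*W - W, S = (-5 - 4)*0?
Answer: 0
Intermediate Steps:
S = 0 (S = -9*0 = 0)
y(k, W) = -W (y(k, W) = (0*k)*W - W = 0*W - W = 0 - W = -W)
y(4, -4)*0 = -1*(-4)*0 = 4*0 = 0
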